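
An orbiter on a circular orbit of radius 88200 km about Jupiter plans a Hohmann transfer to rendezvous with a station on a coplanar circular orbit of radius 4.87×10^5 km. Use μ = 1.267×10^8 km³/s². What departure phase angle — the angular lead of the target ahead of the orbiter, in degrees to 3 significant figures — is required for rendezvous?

Transfer-ellipse semi-major axis a_t = (r₁ + r₂)/2 = (88200 + 4.870×10^5)/2 = 2.876×10^5 km.
Transfer time t = π√(a_t³/μ) = 43047 s.
Target angular speed ω₂ = √(μ/r₂³) = 3.3120×10^-5 rad/s.
Angle swept by the target during transfer: ω₂·t = 1.4257 rad = 81.69°.
Arrival is 180° from departure on the ellipse, so φ = 180° − 81.69° = 98.3°.

φ = 98.3°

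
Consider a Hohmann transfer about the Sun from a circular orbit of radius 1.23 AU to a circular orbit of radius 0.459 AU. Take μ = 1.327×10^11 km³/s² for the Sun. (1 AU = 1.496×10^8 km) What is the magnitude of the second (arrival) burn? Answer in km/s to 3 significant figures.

In km: r₁ = 1.23 × 1.496×10^8 = 1.84008×10^8 km; r₂ = 0.459 × 1.496×10^8 = 6.86664×10^7 km.
Transfer-ellipse semi-major axis a_t = (r₁ + r₂)/2 = (1.84008×10^8 + 6.86664×10^7)/2 = 1.263372×10^8 km.
On the circular orbit at r = 6.86664×10^7 km, v_c = √(μ/r) = 43.961 km/s.
Transfer-orbit speed at the same r (vis-viva, a = a_t): v_t = √[μ(2/r − 1/a_t)] = 53.054 km/s.
Δv₂ = |v_t − v_c| = |53.054 − 43.961| = 9.093 km/s.

Δv₂ = 9.09 km/s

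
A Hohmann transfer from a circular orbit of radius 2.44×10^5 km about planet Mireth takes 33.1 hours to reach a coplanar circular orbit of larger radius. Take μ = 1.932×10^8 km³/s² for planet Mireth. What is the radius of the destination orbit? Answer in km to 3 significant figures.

Transfer time t = 33.1 hours = 1.1916×10^5 s, and t = π√(a_t³/μ).
So a_t = (μ t²/π²)^(1/3) = (1.932×10^8 × (1.1916×10^5)² / π²)^(1/3) = 6.5261×10^5 km.
Since a_t = (r₁ + r₂)/2, r₂ = 2a_t − r₁ = 2×6.5261×10^5 − 2.440×10^5 = 1.06122×10^6 km.

r₂ = 1.06×10^6 km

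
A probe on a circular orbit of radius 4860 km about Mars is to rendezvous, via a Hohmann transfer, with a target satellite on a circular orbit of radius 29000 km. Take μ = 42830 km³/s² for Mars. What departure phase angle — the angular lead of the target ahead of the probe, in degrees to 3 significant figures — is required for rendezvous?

φ = 99.7°

Semi-major axis of the transfer orbit: a_t = (4860 + 29000)/2 = 16930 km.
Transfer time t = π√(a_t³/μ) = 33440 s.
Target angular speed ω₂ = √(μ/r₂³) = 4.1906×10^-5 rad/s.
Angle swept by the target during transfer: ω₂·t = 1.4013 rad = 80.29°.
Arrival is 180° from departure on the ellipse, so φ = 180° − 80.29° = 99.7°.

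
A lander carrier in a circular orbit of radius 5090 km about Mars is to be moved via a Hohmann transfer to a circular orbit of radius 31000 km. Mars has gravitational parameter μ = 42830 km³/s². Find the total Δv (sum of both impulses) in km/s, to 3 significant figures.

Δv = 1.45 km/s

The Hohmann ellipse has a_t = (r₁ + r₂)/2 = 18045 km.
At r₁ the circular-orbit speed is v₁ = √(μ/r₁) = 2.90078 km/s.
On the transfer ellipse at r₁, v² = μ(2/r − 1/a) gives v_p = √[μ(2/r₁ − 1/a_t)] = 3.80205 km/s.
First burn Δv₁ = |v_p − v₁| = 0.9013 km/s.
At r₂, v₂ = √(μ/r₂) = 1.1754 km/s.
Transfer-orbit speed at r₂: v_a = √[μ(2/r₂ − 1/a_t)] = 0.62427 km/s.
Second burn Δv₂ = |v₂ − v_a| = 0.5511 km/s.
Total Δv = Δv₁ + Δv₂ = 1.452 km/s.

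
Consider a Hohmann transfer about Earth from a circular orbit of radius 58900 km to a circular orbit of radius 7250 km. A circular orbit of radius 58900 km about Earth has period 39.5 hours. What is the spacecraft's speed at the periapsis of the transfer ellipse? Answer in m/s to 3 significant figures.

v = 9900 m/s

From Kepler's third law T² = 4π²r³/μ at r = 58900 km, T = 39.5 hours = 39.5 × 3600 s = 1.422×10^5 s: μ = 4π²r³/T² = 3.98939×10^5 km³/s².
Semi-major axis of the transfer orbit: a_t = (58900 + 7250)/2 = 33075 km.
The periapsis of the transfer ellipse is at r = 7250 km.
Applying v² = μ(2/r − 1/a_t): v = 9.899 km/s.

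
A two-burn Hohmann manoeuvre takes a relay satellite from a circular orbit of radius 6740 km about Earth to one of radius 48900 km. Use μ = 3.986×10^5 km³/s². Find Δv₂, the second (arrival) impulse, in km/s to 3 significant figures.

Transfer-ellipse semi-major axis a_t = (r₁ + r₂)/2 = (6740 + 48900)/2 = 27820 km.
On the circular orbit at r = 48900 km, v_c = √(μ/r) = 2.855 km/s.
Transfer-orbit speed at the same r (vis-viva, a = a_t): v_t = √[μ(2/r − 1/a_t)] = 1.405 km/s.
Δv₂ = |v_t − v_c| = |1.405 − 2.855| = 1.450 km/s.

Δv₂ = 1.45 km/s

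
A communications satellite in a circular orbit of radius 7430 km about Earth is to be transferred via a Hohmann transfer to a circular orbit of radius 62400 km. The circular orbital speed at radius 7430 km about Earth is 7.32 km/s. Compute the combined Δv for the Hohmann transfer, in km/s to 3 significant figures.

From the circular-orbit relation v² = μ/r at r = 7430 km: μ = v²r = (7.32)² × 7430 = 3.98117×10^5 km³/s².
The Hohmann ellipse has a_t = (r₁ + r₂)/2 = 34915 km.
Circular speed at r₁: v₁ = √(μ/r₁) = √(3.98117×10^5/7430) = 7.320 km/s.
Transfer-orbit speed at r₁ (v² = μ(2/r − 1/a)): v_p = √[μ(2/r₁ − 1/a_t)] = 9.786 km/s.
First burn Δv₁ = |v_p − v₁| = 2.466 km/s.
Circular speed at r₂: v₂ = √(μ/r₂) = 2.526 km/s.
Transfer-orbit speed at r₂: v_a = √[μ(2/r₂ − 1/a_t)] = 1.165 km/s.
Second burn Δv₂ = |v₂ − v_a| = 1.361 km/s.
Δv = Δv₁ + Δv₂ = 2.466 + 1.361 = 3.827 km/s.

Δv = 3.83 km/s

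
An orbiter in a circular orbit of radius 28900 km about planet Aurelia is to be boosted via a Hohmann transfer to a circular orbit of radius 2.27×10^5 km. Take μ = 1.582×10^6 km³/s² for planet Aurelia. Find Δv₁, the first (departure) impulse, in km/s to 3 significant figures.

The Hohmann ellipse has a_t = (r₁ + r₂)/2 = 1.2795×10^5 km.
On the circular orbit at r = 28900 km, v_c = √(μ/r) = 7.399 km/s.
Vis-viva on the transfer ellipse at r = 28900 km gives v_t = √[μ(2/r − 1/a_t)] = 9.855 km/s.
Δv₁ = |v_t − v_c| = |9.855 − 7.399| = 2.456 km/s.

Δv₁ = 2.46 km/s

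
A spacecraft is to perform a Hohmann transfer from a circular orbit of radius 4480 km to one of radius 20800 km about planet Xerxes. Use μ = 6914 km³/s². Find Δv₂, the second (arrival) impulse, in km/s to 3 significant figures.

Semi-major axis of the transfer orbit: a_t = (4480 + 20800)/2 = 12640 km.
Circular speed at r = 20800 km: v_c = √(μ/r) = 0.5765 km/s.
Transfer-orbit speed at the same r (vis-viva, a = a_t): v_t = √[μ(2/r − 1/a_t)] = 0.3432 km/s.
Δv₂ = |v_t − v_c| = |0.3432 − 0.5765| = 0.2333 km/s.

Δv₂ = 0.233 km/s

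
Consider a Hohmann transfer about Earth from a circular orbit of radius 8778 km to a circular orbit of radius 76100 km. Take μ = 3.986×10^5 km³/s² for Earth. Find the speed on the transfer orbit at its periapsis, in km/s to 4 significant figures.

The Hohmann ellipse has a_t = (r₁ + r₂)/2 = 42439 km.
The periapsis of the transfer ellipse is at r = 8778 km.
Vis-viva: v = √[μ(2/r − 1/a_t)] = √[3.986×10^5 × (2/8778 − 1/42439)] = 9.024 km/s.

v = 9.024 km/s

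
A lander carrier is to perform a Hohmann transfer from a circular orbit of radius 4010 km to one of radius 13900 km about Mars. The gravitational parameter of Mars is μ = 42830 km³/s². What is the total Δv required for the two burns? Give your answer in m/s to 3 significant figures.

Semi-major axis of the transfer orbit: a_t = (4010 + 13900)/2 = 8955 km.
At r₁ the circular-orbit speed is v₁ = √(μ/r₁) = 3.2681 km/s.
Transfer-orbit speed at r₁ (v² = μ(2/r − 1/a)): v_p = √[μ(2/r₁ − 1/a_t)] = 4.0717 km/s.
First burn Δv₁ = |v_p − v₁| = 0.8036 km/s.
At r₂, v₂ = √(μ/r₂) = 1.75536 km/s.
Transfer-orbit speed at r₂: v_a = √[μ(2/r₂ − 1/a_t)] = 1.17464 km/s.
Second burn Δv₂ = |v₂ − v_a| = 0.5807 km/s.
Δv = Δv₁ + Δv₂ = 0.8036 + 0.5807 = 1.384 km/s.

Δv = 1380 m/s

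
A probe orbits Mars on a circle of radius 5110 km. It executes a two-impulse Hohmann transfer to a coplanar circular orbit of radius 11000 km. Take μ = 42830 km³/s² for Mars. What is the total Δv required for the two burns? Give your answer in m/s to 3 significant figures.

Transfer-ellipse semi-major axis a_t = (r₁ + r₂)/2 = (5110 + 11000)/2 = 8055 km.
Circular speed at r₁: v₁ = √(μ/r₁) = √(42830/5110) = 2.8951 km/s.
Transfer-orbit speed at r₁ (vis-viva): v_p = √[μ(2/r₁ − 1/a_t)] = 3.3832 km/s.
First burn Δv₁ = |v_p − v₁| = 0.4881 km/s.
At r₂, v₂ = √(μ/r₂) = 1.9732 km/s.
Transfer-orbit speed at r₂: v_a = √[μ(2/r₂ − 1/a_t)] = 1.5716 km/s.
Second burn Δv₂ = |v₂ − v_a| = 0.4016 km/s.
Total Δv = Δv₁ + Δv₂ = 0.8897 km/s.

Δv = 890 m/s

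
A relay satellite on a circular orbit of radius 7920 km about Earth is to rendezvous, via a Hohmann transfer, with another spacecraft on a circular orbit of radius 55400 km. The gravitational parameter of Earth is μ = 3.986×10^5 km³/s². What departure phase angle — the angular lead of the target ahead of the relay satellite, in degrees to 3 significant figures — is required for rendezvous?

φ = 102°

Semi-major axis of the transfer orbit: a_t = (7920 + 55400)/2 = 31660 km.
The half-period of the transfer ellipse is t = π√(a_t³/μ) = 28030 s.
Target angular speed ω₂ = √(μ/r₂³) = 4.842×10^-5 rad/s.
Angle swept by the target during transfer: ω₂·t = 1.3572 rad = 77.76°.
Arrival is 180° from departure on the ellipse, so φ = 180° − 77.76° = 102°.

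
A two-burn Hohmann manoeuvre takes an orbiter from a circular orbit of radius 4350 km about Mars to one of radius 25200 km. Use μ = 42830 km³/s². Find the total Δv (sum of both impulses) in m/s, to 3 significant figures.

Transfer-ellipse semi-major axis a_t = (r₁ + r₂)/2 = (4350 + 25200)/2 = 14775 km.
Circular speed at r₁: v₁ = √(μ/r₁) = √(42830/4350) = 3.1378 km/s.
Transfer-orbit speed at r₁ (v² = μ(2/r − 1/a)): v_p = √[μ(2/r₁ − 1/a_t)] = 4.0979 km/s.
First burn Δv₁ = |v_p − v₁| = 0.9601 km/s.
Circular speed at r₂: v₂ = √(μ/r₂) = 1.3037 km/s.
Transfer-orbit speed at r₂: v_a = √[μ(2/r₂ − 1/a_t)] = 0.70738 km/s.
Second burn Δv₂ = |v₂ − v_a| = 0.5963 km/s.
Δv = Δv₁ + Δv₂ = 0.9601 + 0.5963 = 1.556 km/s.

Δv = 1560 m/s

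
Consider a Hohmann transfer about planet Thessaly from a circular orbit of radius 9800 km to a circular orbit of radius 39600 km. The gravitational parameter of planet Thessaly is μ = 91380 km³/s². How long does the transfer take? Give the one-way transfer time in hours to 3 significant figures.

Semi-major axis of the transfer orbit: a_t = (9800 + 39600)/2 = 24700 km.
By Kepler's third law the transfer-orbit period is T = 2π√(a_t³/μ), so t = T/2 = 40340 s.
Converting: 40340 s ÷ 3600 s/hour = 11.2 hours.

t = 11.2 hours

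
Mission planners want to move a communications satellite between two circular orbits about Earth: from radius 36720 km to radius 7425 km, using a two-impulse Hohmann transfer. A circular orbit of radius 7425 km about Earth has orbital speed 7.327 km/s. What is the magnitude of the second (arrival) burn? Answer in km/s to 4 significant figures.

Δv₂ = 2.123 km/s

From the circular-orbit relation v² = μ/r at r = 7425 km: μ = v²r = (7.327)² × 7425 = 3.98611×10^5 km³/s².
Transfer-ellipse semi-major axis a_t = (r₁ + r₂)/2 = (36720 + 7425)/2 = 22072.5 km.
Circular speed at r = 7425 km: v_c = √(μ/r) = 7.327 km/s.
Transfer-orbit speed at the same r (vis-viva, a = a_t): v_t = √[μ(2/r − 1/a_t)] = 9.450 km/s.
Δv₂ = |v_t − v_c| = |9.450 − 7.327| = 2.123 km/s.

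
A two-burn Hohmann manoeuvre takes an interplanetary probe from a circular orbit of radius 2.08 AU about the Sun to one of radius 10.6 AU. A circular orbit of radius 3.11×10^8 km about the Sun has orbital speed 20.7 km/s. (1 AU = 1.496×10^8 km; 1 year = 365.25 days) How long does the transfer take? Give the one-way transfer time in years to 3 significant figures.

t = 7.97 years

From the circular-orbit relation v² = μ/r at r = 3.11×10^8 km: μ = v²r = (20.7)² × 3.11×10^8 = 1.33260×10^11 km³/s².
In km: r₁ = 2.08 × 1.496×10^8 = 3.11168×10^8 km; r₂ = 10.6 × 1.496×10^8 = 1.58576×10^9 km.
Transfer-ellipse semi-major axis a_t = (r₁ + r₂)/2 = (3.11168×10^8 + 1.58576×10^9)/2 = 9.48464×10^8 km.
Transfer time t = π√(a_t³/μ) = π√((9.48464×10^8)³ / 1.33260×10^11) = 2.514×10^8 s.
Converting: 2.514×10^8 s ÷ 3.15576×10^7 s/year (365.25 × 86400) = 7.97 years.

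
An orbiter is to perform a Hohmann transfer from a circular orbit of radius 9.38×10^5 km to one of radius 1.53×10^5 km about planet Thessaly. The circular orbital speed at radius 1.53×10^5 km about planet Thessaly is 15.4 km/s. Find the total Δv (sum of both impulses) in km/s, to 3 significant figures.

Δv = 7.72 km/s

From the circular-orbit relation v² = μ/r at r = 1.53×10^5 km: μ = v²r = (15.4)² × 1.53×10^5 = 3.62855×10^7 km³/s².
The Hohmann ellipse has a_t = (r₁ + r₂)/2 = 5.455×10^5 km.
At r₁ the circular-orbit speed is v₁ = √(μ/r₁) = 6.220 km/s.
On the transfer ellipse at r₁, vis-viva equation gives v_a = √[μ(2/r₁ − 1/a_t)] = 3.294 km/s.
First burn Δv₁ = |v_a − v₁| = 2.926 km/s.
Circular speed at r₂: v₂ = √(μ/r₂) = 15.400 km/s.
Transfer-orbit speed at r₂: v_p = √[μ(2/r₂ − 1/a_t)] = 20.194 km/s.
Second burn Δv₂ = |v₂ − v_p| = 4.794 km/s.
Δv = Δv₁ + Δv₂ = 2.926 + 4.794 = 7.720 km/s.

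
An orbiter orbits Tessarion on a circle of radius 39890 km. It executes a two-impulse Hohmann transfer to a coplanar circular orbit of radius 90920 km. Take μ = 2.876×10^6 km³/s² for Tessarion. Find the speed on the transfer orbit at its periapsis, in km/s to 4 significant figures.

Transfer-ellipse semi-major axis a_t = (r₁ + r₂)/2 = (39890 + 90920)/2 = 65405 km.
The periapsis of the transfer ellipse is at r = 39890 km.
From the vis-viva equation, v = √[μ(2/r − 1/a_t)] = 10.01 km/s.

v = 10.01 km/s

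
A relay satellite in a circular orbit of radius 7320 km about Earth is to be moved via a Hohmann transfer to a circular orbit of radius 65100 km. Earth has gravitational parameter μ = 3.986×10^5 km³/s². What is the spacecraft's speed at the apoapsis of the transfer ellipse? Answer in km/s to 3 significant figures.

Semi-major axis of the transfer orbit: a_t = (7320 + 65100)/2 = 36210 km.
At apoapsis, r = 65100 km.
From the vis-viva equation, v = √[μ(2/r − 1/a_t)] = 1.113 km/s.

v = 1.11 km/s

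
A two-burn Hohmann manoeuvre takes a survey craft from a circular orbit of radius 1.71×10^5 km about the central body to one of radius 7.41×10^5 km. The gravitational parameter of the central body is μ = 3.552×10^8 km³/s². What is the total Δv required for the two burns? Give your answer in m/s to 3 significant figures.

The Hohmann ellipse has a_t = (r₁ + r₂)/2 = 4.560×10^5 km.
At r₁ the circular-orbit speed is v₁ = √(μ/r₁) = 45.58 km/s.
Transfer-orbit speed at r₁ (vis-viva equation): v_p = √[μ(2/r₁ − 1/a_t)] = 58.10 km/s.
First burn Δv₁ = |v_p − v₁| = 12.52 km/s.
At r₂, v₂ = √(μ/r₂) = 21.894 km/s.
Transfer-orbit speed at r₂: v_a = √[μ(2/r₂ − 1/a_t)] = 13.407 km/s.
Second burn Δv₂ = |v₂ − v_a| = 8.487 km/s.
Total Δv = Δv₁ + Δv₂ = 21.01 km/s.

Δv = 21000 m/s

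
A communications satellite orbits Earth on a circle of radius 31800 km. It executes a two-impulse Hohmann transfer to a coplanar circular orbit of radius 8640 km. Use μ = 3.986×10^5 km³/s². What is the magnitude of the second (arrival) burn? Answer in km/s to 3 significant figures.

Semi-major axis of the transfer orbit: a_t = (31800 + 8640)/2 = 20220 km.
On the circular orbit at r = 8640 km, v_c = √(μ/r) = 6.792 km/s.
Vis-viva on the transfer ellipse at r = 8640 km gives v_t = √[μ(2/r − 1/a_t)] = 8.518 km/s.
Δv₂ = |v_t − v_c| = |8.518 − 6.792| = 1.726 km/s.

Δv₂ = 1.73 km/s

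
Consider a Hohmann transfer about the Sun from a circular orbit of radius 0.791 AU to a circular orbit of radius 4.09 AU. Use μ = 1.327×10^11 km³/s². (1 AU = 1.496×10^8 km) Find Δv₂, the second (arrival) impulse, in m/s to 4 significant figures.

Δv₂ = 6343 m/s

In km: r₁ = 0.791 × 1.496×10^8 = 1.183336×10^8 km; r₂ = 4.09 × 1.496×10^8 = 6.11864×10^8 km.
Transfer-ellipse semi-major axis a_t = (r₁ + r₂)/2 = (1.183336×10^8 + 6.11864×10^8)/2 = 3.650988×10^8 km.
On the circular orbit at r = 6.11864×10^8 km, v_c = √(μ/r) = 14.727 km/s.
Vis-viva on the transfer ellipse at r = 6.11864×10^8 km gives v_t = √[μ(2/r − 1/a_t)] = 8.3841 km/s.
Δv₂ = |v_t − v_c| = |8.3841 − 14.727| = 6.343 km/s.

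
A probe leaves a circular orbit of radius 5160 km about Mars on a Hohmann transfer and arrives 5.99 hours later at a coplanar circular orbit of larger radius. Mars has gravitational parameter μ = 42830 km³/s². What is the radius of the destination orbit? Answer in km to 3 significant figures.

r₂ = 20100 km

Transfer time t = 5.99 hours = 21564 s, and t = π√(a_t³/μ).
So a_t = (μ t²/π²)^(1/3) = (42830 × (21564)² / π²)^(1/3) = 12637 km.
Since a_t = (r₁ + r₂)/2, r₂ = 2a_t − r₁ = 2×12637 − 5160 = 20114 km.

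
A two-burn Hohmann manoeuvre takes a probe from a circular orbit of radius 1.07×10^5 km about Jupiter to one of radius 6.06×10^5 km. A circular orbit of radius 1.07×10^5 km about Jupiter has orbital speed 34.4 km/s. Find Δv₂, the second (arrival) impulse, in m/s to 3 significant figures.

From the circular-orbit relation v² = μ/r at r = 1.07×10^5 km: μ = v²r = (34.4)² × 1.07×10^5 = 1.26620×10^8 km³/s².
The Hohmann ellipse has a_t = (r₁ + r₂)/2 = 3.565×10^5 km.
Circular speed at r = 6.060×10^5 km: v_c = √(μ/r) = 14.455 km/s.
Transfer-orbit speed at the same r (vis-viva, a = a_t): v_t = √[μ(2/r − 1/a_t)] = 7.9191 km/s.
Δv₂ = |v_t − v_c| = |7.9191 − 14.455| = 6.536 km/s.

Δv₂ = 6540 m/s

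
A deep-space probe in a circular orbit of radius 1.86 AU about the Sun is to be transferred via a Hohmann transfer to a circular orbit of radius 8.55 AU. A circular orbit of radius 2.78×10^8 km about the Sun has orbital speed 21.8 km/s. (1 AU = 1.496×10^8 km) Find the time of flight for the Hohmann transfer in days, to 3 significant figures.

t = 2170 days

From the circular-orbit relation v² = μ/r at r = 2.78×10^8 km: μ = v²r = (21.8)² × 2.78×10^8 = 1.32117×10^11 km³/s².
In km: r₁ = 1.86 × 1.496×10^8 = 2.78256×10^8 km; r₂ = 8.55 × 1.496×10^8 = 1.27908×10^9 km.
Transfer-ellipse semi-major axis a_t = (r₁ + r₂)/2 = (2.78256×10^8 + 1.27908×10^9)/2 = 7.78668×10^8 km.
Half the transfer-orbit period gives t = π√(a_t³/μ) = 1.878×10^8 s.
Converting: 1.878×10^8 s ÷ 86400 s/day = 2170 days.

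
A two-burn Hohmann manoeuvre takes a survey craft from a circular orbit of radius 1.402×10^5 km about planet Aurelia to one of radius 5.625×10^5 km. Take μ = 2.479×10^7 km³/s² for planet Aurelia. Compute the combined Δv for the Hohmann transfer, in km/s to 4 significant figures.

Δv = 5.973 km/s

The Hohmann ellipse has a_t = (r₁ + r₂)/2 = 3.5135×10^5 km.
Circular speed at r₁: v₁ = √(μ/r₁) = √(2.479×10^7/1.402×10^5) = 13.297 km/s.
On the transfer ellipse at r₁, vis-viva gives v_p = √[μ(2/r₁ − 1/a_t)] = 16.825 km/s.
First burn Δv₁ = |v_p − v₁| = 3.528 km/s.
At r₂, v₂ = √(μ/r₂) = 6.639 km/s.
Transfer-orbit speed at r₂: v_a = √[μ(2/r₂ − 1/a_t)] = 4.194 km/s.
Second burn Δv₂ = |v₂ − v_a| = 2.445 km/s.
Δv = Δv₁ + Δv₂ = 3.528 + 2.445 = 5.973 km/s.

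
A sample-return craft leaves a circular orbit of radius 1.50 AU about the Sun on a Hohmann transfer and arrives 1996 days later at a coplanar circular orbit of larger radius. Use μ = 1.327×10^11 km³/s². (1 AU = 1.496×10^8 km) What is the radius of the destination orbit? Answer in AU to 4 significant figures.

r₂ = 8.349 AU

In km: r₁ = 1.50 × 1.496×10^8 = 2.244×10^8 km.
Transfer time t = 1996 days = 1.724544×10^8 s, and t = π√(a_t³/μ).
So a_t = (μ t²/π²)^(1/3) = (1.327×10^11 × (1.724544×10^8)² / π²)^(1/3) = 7.3673×10^8 km.
Since a_t = (r₁ + r₂)/2, r₂ = 2a_t − r₁ = 2×7.3673×10^8 − 2.244×10^8 = 1.24906×10^9 km.
In AU: r₂ = 1.24906×10^9 / 1.496×10^8 = 8.349 AU.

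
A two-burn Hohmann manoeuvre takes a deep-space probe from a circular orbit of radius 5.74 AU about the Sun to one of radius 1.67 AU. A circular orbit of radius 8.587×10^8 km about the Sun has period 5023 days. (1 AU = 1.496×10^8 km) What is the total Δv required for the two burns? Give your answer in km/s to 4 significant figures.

Δv = 9.725 km/s

From Kepler's third law T² = 4π²r³/μ at r = 8.587×10^8 km, T = 5023 days = 5023 × 86400 s = 4.339872×10^8 s: μ = 4π²r³/T² = 1.32718×10^11 km³/s².
In km: r₁ = 5.74 × 1.496×10^8 = 8.58704×10^8 km; r₂ = 1.67 × 1.496×10^8 = 2.49832×10^8 km.
Semi-major axis of the transfer orbit: a_t = (8.58704×10^8 + 2.49832×10^8)/2 = 5.54268×10^8 km.
At r₁ the circular-orbit speed is v₁ = √(μ/r₁) = 12.4321 km/s.
On the transfer ellipse at r₁, v² = μ(2/r − 1/a) gives v_a = √[μ(2/r₁ − 1/a_t)] = 8.34656 km/s.
First burn Δv₁ = |v_a − v₁| = 4.0855 km/s.
Circular speed at r₂: v₂ = √(μ/r₂) = 23.0484 km/s.
Transfer-orbit speed at r₂: v_p = √[μ(2/r₂ − 1/a_t)] = 28.6882 km/s.
Second burn Δv₂ = |v₂ − v_p| = 5.6398 km/s.
Δv = Δv₁ + Δv₂ = 4.0855 + 5.6398 = 9.725 km/s.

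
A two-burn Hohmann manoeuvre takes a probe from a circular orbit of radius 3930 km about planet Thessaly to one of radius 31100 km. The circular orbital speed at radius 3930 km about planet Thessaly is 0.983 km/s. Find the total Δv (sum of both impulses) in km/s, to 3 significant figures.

From the circular-orbit relation v² = μ/r at r = 3930 km: μ = v²r = (0.983)² × 3930 = 3797.52 km³/s².
The Hohmann ellipse has a_t = (r₁ + r₂)/2 = 17515 km.
Circular speed at r₁: v₁ = √(μ/r₁) = √(3797.52/3930) = 0.98300 km/s.
Transfer-orbit speed at r₁ (vis-viva equation): v_p = √[μ(2/r₁ − 1/a_t)] = 1.3099 km/s.
First burn Δv₁ = |v_p − v₁| = 0.3269 km/s.
At r₂, v₂ = √(μ/r₂) = 0.3494 km/s.
Transfer-orbit speed at r₂: v_a = √[μ(2/r₂ − 1/a_t)] = 0.1655 km/s.
Second burn Δv₂ = |v₂ − v_a| = 0.1839 km/s.
Δv = Δv₁ + Δv₂ = 0.3269 + 0.1839 = 0.5108 km/s.

Δv = 0.511 km/s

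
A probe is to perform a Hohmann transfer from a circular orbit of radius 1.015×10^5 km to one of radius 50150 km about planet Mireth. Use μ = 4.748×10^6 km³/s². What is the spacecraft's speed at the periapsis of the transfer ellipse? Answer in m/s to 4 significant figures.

Transfer-ellipse semi-major axis a_t = (r₁ + r₂)/2 = (1.015×10^5 + 50150)/2 = 75825 km.
At periapsis, r = 50150 km.
Applying v² = μ(2/r − 1/a_t): v = 11.26 km/s.

v = 11260 m/s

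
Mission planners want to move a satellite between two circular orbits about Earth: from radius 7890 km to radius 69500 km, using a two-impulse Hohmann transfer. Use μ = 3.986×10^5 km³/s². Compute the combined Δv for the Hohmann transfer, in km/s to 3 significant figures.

Semi-major axis of the transfer orbit: a_t = (7890 + 69500)/2 = 38695 km.
Circular speed at r₁: v₁ = √(μ/r₁) = √(3.986×10^5/7890) = 7.108 km/s.
On the transfer ellipse at r₁, vis-viva gives v_p = √[μ(2/r₁ − 1/a_t)] = 9.526 km/s.
First burn Δv₁ = |v_p − v₁| = 2.418 km/s.
At r₂, v₂ = √(μ/r₂) = 2.3948 km/s.
Transfer-orbit speed at r₂: v_a = √[μ(2/r₂ − 1/a_t)] = 1.0814 km/s.
Second burn Δv₂ = |v₂ − v_a| = 1.313 km/s.
Total Δv = Δv₁ + Δv₂ = 3.731 km/s.

Δv = 3.73 km/s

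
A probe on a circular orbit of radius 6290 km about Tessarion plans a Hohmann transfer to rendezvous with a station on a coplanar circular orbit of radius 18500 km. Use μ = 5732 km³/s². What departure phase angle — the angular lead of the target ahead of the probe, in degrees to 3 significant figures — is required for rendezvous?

The Hohmann ellipse has a_t = (r₁ + r₂)/2 = 12395 km.
Transfer time t = π√(a_t³/μ) = 57260 s.
Target angular speed ω₂ = √(μ/r₂³) = 3.009×10^-5 rad/s.
Angle swept by the target during transfer: ω₂·t = 1.723 rad = 98.72°.
The probe traverses 180° on the transfer ellipse, so the target must lead by 180° − 98.72° = 81.3°.

φ = 81.3°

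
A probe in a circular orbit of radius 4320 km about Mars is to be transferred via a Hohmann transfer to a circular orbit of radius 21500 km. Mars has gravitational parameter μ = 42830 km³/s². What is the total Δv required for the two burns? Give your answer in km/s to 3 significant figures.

Δv = 1.51 km/s

The Hohmann ellipse has a_t = (r₁ + r₂)/2 = 12910 km.
At r₁ the circular-orbit speed is v₁ = √(μ/r₁) = 3.1487 km/s.
Transfer-orbit speed at r₁ (v² = μ(2/r − 1/a)): v_p = √[μ(2/r₁ − 1/a_t)] = 4.0634 km/s.
First burn Δv₁ = |v_p − v₁| = 0.9147 km/s.
Circular speed at r₂: v₂ = √(μ/r₂) = 1.41142 km/s.
Transfer-orbit speed at r₂: v_a = √[μ(2/r₂ − 1/a_t)] = 0.816457 km/s.
Second burn Δv₂ = |v₂ − v_a| = 0.5950 km/s.
Δv = Δv₁ + Δv₂ = 0.9147 + 0.5950 = 1.510 km/s.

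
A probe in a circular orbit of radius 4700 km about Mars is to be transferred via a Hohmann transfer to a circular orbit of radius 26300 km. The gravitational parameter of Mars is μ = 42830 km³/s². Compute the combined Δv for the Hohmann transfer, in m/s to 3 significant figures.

Δv = 1490 m/s

The Hohmann ellipse has a_t = (r₁ + r₂)/2 = 15500 km.
Circular speed at r₁: v₁ = √(μ/r₁) = √(42830/4700) = 3.0187 km/s.
Transfer-orbit speed at r₁ (vis-viva): v_p = √[μ(2/r₁ − 1/a_t)] = 3.9322 km/s.
First burn Δv₁ = |v_p − v₁| = 0.9135 km/s.
Circular speed at r₂: v₂ = √(μ/r₂) = 1.2761 km/s.
Transfer-orbit speed at r₂: v_a = √[μ(2/r₂ − 1/a_t)] = 0.70272 km/s.
Second burn Δv₂ = |v₂ − v_a| = 0.5734 km/s.
Δv = Δv₁ + Δv₂ = 0.9135 + 0.5734 = 1.487 km/s.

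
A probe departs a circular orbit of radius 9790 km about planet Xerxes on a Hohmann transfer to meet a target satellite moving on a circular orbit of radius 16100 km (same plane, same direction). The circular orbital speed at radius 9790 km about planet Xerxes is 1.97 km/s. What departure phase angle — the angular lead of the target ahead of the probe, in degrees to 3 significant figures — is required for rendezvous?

From the circular-orbit relation v² = μ/r at r = 9790 km: μ = v²r = (1.97)² × 9790 = 37994.0 km³/s².
The Hohmann ellipse has a_t = (r₁ + r₂)/2 = 12945 km.
The half-period of the transfer ellipse is t = π√(a_t³/μ) = 23740 s.
The target's mean motion on its circular orbit is ω₂ = √(μ/r₂³) = 9.542×10^-5 rad/s.
Angle swept by the target during transfer: ω₂·t = 2.265 rad = 129.8°.
Arrival is 180° from departure on the ellipse, so φ = 180° − 129.8° = 50.2°.

φ = 50.2°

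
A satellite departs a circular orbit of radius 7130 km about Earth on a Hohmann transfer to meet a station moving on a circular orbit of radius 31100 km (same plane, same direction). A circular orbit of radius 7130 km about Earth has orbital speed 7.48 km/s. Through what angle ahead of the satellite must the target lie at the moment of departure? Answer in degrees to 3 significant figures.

From the circular-orbit relation v² = μ/r at r = 7130 km: μ = v²r = (7.48)² × 7130 = 3.98926×10^5 km³/s².
Semi-major axis of the transfer orbit: a_t = (7130 + 31100)/2 = 19115 km.
The half-period of the transfer ellipse is t = π√(a_t³/μ) = 13145 s.
Target angular speed ω₂ = √(μ/r₂³) = 1.1516×10^-4 rad/s.
Angle swept by the target during transfer: ω₂·t = 1.5138 rad = 86.73°.
Arrival is 180° from departure on the ellipse, so φ = 180° − 86.73° = 93.3°.

φ = 93.3°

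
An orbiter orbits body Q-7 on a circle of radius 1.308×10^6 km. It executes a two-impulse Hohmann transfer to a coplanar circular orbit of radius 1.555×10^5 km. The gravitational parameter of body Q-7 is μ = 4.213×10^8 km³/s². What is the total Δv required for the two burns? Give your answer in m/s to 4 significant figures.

Semi-major axis of the transfer orbit: a_t = (1.308×10^6 + 1.555×10^5)/2 = 7.3175×10^5 km.
Circular speed at r₁: v₁ = √(μ/r₁) = √(4.213×10^8/1.308×10^6) = 17.947 km/s.
Transfer-orbit speed at r₁ (vis-viva equation): v_a = √[μ(2/r₁ − 1/a_t)] = 8.2732 km/s.
First burn Δv₁ = |v_a − v₁| = 9.674 km/s.
At r₂, v₂ = √(μ/r₂) = 52.05 km/s.
Transfer-orbit speed at r₂: v_p = √[μ(2/r₂ − 1/a_t)] = 69.59 km/s.
Second burn Δv₂ = |v₂ − v_p| = 17.54 km/s.
Total Δv = Δv₁ + Δv₂ = 27.21 km/s.

Δv = 27210 m/s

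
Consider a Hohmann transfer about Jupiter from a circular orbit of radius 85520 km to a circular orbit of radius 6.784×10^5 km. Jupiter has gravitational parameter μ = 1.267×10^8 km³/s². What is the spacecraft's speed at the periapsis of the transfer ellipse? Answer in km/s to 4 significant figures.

Semi-major axis of the transfer orbit: a_t = (85520 + 6.784×10^5)/2 = 3.8196×10^5 km.
At periapsis, r = 85520 km.
Applying v² = μ(2/r − 1/a_t): v = 51.30 km/s.

v = 51.30 km/s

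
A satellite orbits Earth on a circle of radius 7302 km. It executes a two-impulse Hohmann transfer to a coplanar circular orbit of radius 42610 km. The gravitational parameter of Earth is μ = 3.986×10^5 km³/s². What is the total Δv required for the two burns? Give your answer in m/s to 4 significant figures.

Δv = 3670 m/s

Transfer-ellipse semi-major axis a_t = (r₁ + r₂)/2 = (7302 + 42610)/2 = 24956 km.
At r₁ the circular-orbit speed is v₁ = √(μ/r₁) = 7.388 km/s.
On the transfer ellipse at r₁, v² = μ(2/r − 1/a) gives v_p = √[μ(2/r₁ − 1/a_t)] = 9.654 km/s.
First burn Δv₁ = |v_p − v₁| = 2.266 km/s.
At r₂, v₂ = √(μ/r₂) = 3.0585 km/s.
Transfer-orbit speed at r₂: v_a = √[μ(2/r₂ − 1/a_t)] = 1.6544 km/s.
Second burn Δv₂ = |v₂ − v_a| = 1.404 km/s.
Total Δv = Δv₁ + Δv₂ = 3.670 km/s.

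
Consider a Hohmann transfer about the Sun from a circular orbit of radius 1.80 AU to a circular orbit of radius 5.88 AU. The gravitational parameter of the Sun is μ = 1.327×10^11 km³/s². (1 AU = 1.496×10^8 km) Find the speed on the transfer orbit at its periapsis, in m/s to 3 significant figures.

v = 27500 m/s

In km: r₁ = 1.80 × 1.496×10^8 = 2.6928×10^8 km; r₂ = 5.88 × 1.496×10^8 = 8.79648×10^8 km.
Transfer-ellipse semi-major axis a_t = (r₁ + r₂)/2 = (2.6928×10^8 + 8.79648×10^8)/2 = 5.74464×10^8 km.
The periapsis of the transfer ellipse is at r = 2.6928×10^8 km.
Applying v² = μ(2/r − 1/a_t): v = 27.47 km/s.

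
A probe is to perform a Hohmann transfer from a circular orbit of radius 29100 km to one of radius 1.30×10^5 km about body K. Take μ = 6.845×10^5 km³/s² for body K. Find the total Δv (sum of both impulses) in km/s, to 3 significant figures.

Δv = 2.26 km/s

Semi-major axis of the transfer orbit: a_t = (29100 + 1.300×10^5)/2 = 79550 km.
Circular speed at r₁: v₁ = √(μ/r₁) = √(6.845×10^5/29100) = 4.850 km/s.
On the transfer ellipse at r₁, v² = μ(2/r − 1/a) gives v_p = √[μ(2/r₁ − 1/a_t)] = 6.200 km/s.
First burn Δv₁ = |v_p − v₁| = 1.350 km/s.
Circular speed at r₂: v₂ = √(μ/r₂) = 2.2946 km/s.
Transfer-orbit speed at r₂: v_a = √[μ(2/r₂ − 1/a_t)] = 1.3878 km/s.
Second burn Δv₂ = |v₂ − v_a| = 0.9068 km/s.
Δv = Δv₁ + Δv₂ = 1.350 + 0.9068 = 2.257 km/s.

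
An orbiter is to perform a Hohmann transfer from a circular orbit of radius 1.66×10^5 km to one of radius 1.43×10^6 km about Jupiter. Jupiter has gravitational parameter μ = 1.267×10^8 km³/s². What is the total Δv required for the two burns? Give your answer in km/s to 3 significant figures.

Δv = 14.5 km/s

The Hohmann ellipse has a_t = (r₁ + r₂)/2 = 7.980×10^5 km.
Circular speed at r₁: v₁ = √(μ/r₁) = √(1.267×10^8/1.660×10^5) = 27.627 km/s.
Transfer-orbit speed at r₁ (v² = μ(2/r − 1/a)): v_p = √[μ(2/r₁ − 1/a_t)] = 36.983 km/s.
First burn Δv₁ = |v_p − v₁| = 9.356 km/s.
At r₂, v₂ = √(μ/r₂) = 9.413 km/s.
Transfer-orbit speed at r₂: v_a = √[μ(2/r₂ − 1/a_t)] = 4.293 km/s.
Second burn Δv₂ = |v₂ − v_a| = 5.120 km/s.
Δv = Δv₁ + Δv₂ = 9.356 + 5.120 = 14.48 km/s.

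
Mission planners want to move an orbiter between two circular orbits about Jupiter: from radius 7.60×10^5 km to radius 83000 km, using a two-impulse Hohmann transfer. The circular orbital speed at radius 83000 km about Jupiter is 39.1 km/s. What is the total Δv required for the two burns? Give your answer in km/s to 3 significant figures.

Δv = 20.6 km/s

From the circular-orbit relation v² = μ/r at r = 83000 km: μ = v²r = (39.1)² × 83000 = 1.26891×10^8 km³/s².
The Hohmann ellipse has a_t = (r₁ + r₂)/2 = 4.215×10^5 km.
At r₁ the circular-orbit speed is v₁ = √(μ/r₁) = 12.921 km/s.
Transfer-orbit speed at r₁ (v² = μ(2/r − 1/a)): v_a = √[μ(2/r₁ − 1/a_t)] = 5.7339 km/s.
First burn Δv₁ = |v_a − v₁| = 7.187 km/s.
Circular speed at r₂: v₂ = √(μ/r₂) = 39.10 km/s.
Transfer-orbit speed at r₂: v_p = √[μ(2/r₂ − 1/a_t)] = 52.50 km/s.
Second burn Δv₂ = |v₂ − v_p| = 13.40 km/s.
Δv = Δv₁ + Δv₂ = 7.187 + 13.40 = 20.59 km/s.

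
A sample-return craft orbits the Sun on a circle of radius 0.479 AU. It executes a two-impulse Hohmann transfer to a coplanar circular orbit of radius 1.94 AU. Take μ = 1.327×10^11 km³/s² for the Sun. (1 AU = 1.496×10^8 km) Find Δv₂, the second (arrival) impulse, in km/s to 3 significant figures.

Δv₂ = 7.93 km/s

In km: r₁ = 0.479 × 1.496×10^8 = 7.16584×10^7 km; r₂ = 1.94 × 1.496×10^8 = 2.90224×10^8 km.
Transfer-ellipse semi-major axis a_t = (r₁ + r₂)/2 = (7.16584×10^7 + 2.90224×10^8)/2 = 1.809412×10^8 km.
Circular speed at r = 2.90224×10^8 km: v_c = √(μ/r) = 21.383 km/s.
Vis-viva on the transfer ellipse at r = 2.90224×10^8 km gives v_t = √[μ(2/r − 1/a_t)] = 13.457 km/s.
Δv₂ = |v_t − v_c| = |13.457 − 21.383| = 7.926 km/s.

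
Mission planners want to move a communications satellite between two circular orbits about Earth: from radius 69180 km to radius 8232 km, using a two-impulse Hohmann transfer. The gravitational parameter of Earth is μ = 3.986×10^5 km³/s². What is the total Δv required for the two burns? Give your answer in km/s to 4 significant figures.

The Hohmann ellipse has a_t = (r₁ + r₂)/2 = 38706 km.
Circular speed at r₁: v₁ = √(μ/r₁) = √(3.986×10^5/69180) = 2.4004 km/s.
On the transfer ellipse at r₁, vis-viva gives v_a = √[μ(2/r₁ − 1/a_t)] = 1.1070 km/s.
First burn Δv₁ = |v_a − v₁| = 1.2934 km/s.
Circular speed at r₂: v₂ = √(μ/r₂) = 6.9585 km/s.
Transfer-orbit speed at r₂: v_p = √[μ(2/r₂ − 1/a_t)] = 9.3029 km/s.
Second burn Δv₂ = |v₂ − v_p| = 2.3444 km/s.
Δv = Δv₁ + Δv₂ = 1.2934 + 2.3444 = 3.638 km/s.

Δv = 3.638 km/s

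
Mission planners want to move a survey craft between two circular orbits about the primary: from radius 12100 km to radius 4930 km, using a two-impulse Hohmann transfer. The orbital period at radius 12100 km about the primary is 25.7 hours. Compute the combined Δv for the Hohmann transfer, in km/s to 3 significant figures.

From Kepler's third law T² = 4π²r³/μ at r = 12100 km, T = 25.7 hours = 25.7 × 3600 s = 92520 s: μ = 4π²r³/T² = 8170.42 km³/s².
Semi-major axis of the transfer orbit: a_t = (12100 + 4930)/2 = 8515 km.
At r₁ the circular-orbit speed is v₁ = √(μ/r₁) = 0.82173 km/s.
Transfer-orbit speed at r₁ (v² = μ(2/r − 1/a)): v_a = √[μ(2/r₁ − 1/a_t)] = 0.62526 km/s.
First burn Δv₁ = |v_a − v₁| = 0.19647 km/s.
At r₂, v₂ = √(μ/r₂) = 1.287357 km/s.
Transfer-orbit speed at r₂: v_p = √[μ(2/r₂ − 1/a_t)] = 1.534614 km/s.
Second burn Δv₂ = |v₂ − v_p| = 0.24726 km/s.
Total Δv = Δv₁ + Δv₂ = 0.4437 km/s.

Δv = 0.444 km/s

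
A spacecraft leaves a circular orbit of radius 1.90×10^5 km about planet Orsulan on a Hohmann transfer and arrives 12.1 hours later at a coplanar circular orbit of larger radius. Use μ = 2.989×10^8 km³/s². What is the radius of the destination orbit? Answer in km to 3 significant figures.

r₂ = 5.82×10^5 km

Transfer time t = 12.1 hours = 43560 s, and t = π√(a_t³/μ).
So a_t = (μ t²/π²)^(1/3) = (2.989×10^8 × (43560)² / π²)^(1/3) = 3.8589×10^5 km.
Since a_t = (r₁ + r₂)/2, r₂ = 2a_t − r₁ = 2×3.8589×10^5 − 1.900×10^5 = 5.8178×10^5 km.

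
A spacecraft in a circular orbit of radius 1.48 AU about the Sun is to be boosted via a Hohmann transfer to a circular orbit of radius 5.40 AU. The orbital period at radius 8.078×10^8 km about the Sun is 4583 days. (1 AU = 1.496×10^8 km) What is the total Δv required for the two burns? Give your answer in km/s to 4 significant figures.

From Kepler's third law T² = 4π²r³/μ at r = 8.078×10^8 km, T = 4583 days = 4583 × 86400 s = 3.959712×10^8 s: μ = 4π²r³/T² = 1.32722×10^11 km³/s².
In km: r₁ = 1.48 × 1.496×10^8 = 2.21408×10^8 km; r₂ = 5.40 × 1.496×10^8 = 8.0784×10^8 km.
Semi-major axis of the transfer orbit: a_t = (2.21408×10^8 + 8.0784×10^8)/2 = 5.14624×10^8 km.
At r₁ the circular-orbit speed is v₁ = √(μ/r₁) = 24.484 km/s.
On the transfer ellipse at r₁, vis-viva gives v_p = √[μ(2/r₁ − 1/a_t)] = 30.676 km/s.
First burn Δv₁ = |v_p − v₁| = 6.192 km/s.
Circular speed at r₂: v₂ = √(μ/r₂) = 12.8177 km/s.
Transfer-orbit speed at r₂: v_a = √[μ(2/r₂ − 1/a_t)] = 8.40739 km/s.
Second burn Δv₂ = |v₂ − v_a| = 4.410 km/s.
Total Δv = Δv₁ + Δv₂ = 10.60 km/s.

Δv = 10.60 km/s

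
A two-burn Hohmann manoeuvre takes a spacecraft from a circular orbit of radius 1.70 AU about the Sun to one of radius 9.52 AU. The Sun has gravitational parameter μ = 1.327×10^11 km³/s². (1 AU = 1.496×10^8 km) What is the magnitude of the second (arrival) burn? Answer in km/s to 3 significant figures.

In km: r₁ = 1.70 × 1.496×10^8 = 2.5432×10^8 km; r₂ = 9.52 × 1.496×10^8 = 1.424192×10^9 km.
The Hohmann ellipse has a_t = (r₁ + r₂)/2 = 8.39256×10^8 km.
Circular speed at r = 1.424192×10^9 km: v_c = √(μ/r) = 9.653 km/s.
Transfer-orbit speed at the same r (vis-viva, a = a_t): v_t = √[μ(2/r − 1/a_t)] = 5.314 km/s.
Δv₂ = |v_t − v_c| = |5.314 − 9.653| = 4.339 km/s.

Δv₂ = 4.34 km/s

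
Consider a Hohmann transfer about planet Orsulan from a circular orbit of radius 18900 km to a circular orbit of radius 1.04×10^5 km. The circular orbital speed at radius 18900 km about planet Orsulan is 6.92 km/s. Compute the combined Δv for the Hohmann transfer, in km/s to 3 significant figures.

Δv = 3.40 km/s

From the circular-orbit relation v² = μ/r at r = 18900 km: μ = v²r = (6.92)² × 18900 = 9.05053×10^5 km³/s².
The Hohmann ellipse has a_t = (r₁ + r₂)/2 = 61450 km.
At r₁ the circular-orbit speed is v₁ = √(μ/r₁) = 6.920 km/s.
Transfer-orbit speed at r₁ (vis-viva): v_p = √[μ(2/r₁ − 1/a_t)] = 9.002 km/s.
First burn Δv₁ = |v_p − v₁| = 2.082 km/s.
At r₂, v₂ = √(μ/r₂) = 2.950 km/s.
Transfer-orbit speed at r₂: v_a = √[μ(2/r₂ − 1/a_t)] = 1.636 km/s.
Second burn Δv₂ = |v₂ − v_a| = 1.314 km/s.
Total Δv = Δv₁ + Δv₂ = 3.396 km/s.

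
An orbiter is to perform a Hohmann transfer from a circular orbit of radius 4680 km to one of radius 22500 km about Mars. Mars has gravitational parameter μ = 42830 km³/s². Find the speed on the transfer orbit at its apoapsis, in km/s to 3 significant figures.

Transfer-ellipse semi-major axis a_t = (r₁ + r₂)/2 = (4680 + 22500)/2 = 13590 km.
The apoapsis of the transfer ellipse is at r = 22500 km.
From the vis-viva equation, v = √[μ(2/r − 1/a_t)] = 0.8096 km/s.

v = 0.810 km/s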